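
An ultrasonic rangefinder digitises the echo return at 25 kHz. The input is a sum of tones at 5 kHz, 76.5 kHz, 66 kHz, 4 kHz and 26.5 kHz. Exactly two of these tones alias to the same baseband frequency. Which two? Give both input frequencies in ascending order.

26.5 kHz, 76.5 kHz

fs/2 = 12.5 kHz.
5 kHz ≤ fs/2 = 12.5 kHz, passes unchanged.
76.5 kHz mod fs = 1.5 kHz.
1.5 kHz ≤ fs/2 = 12.5 kHz, appears at 1.5 kHz.
66 kHz mod fs = 16 kHz.
16 kHz > fs/2 = 12.5 kHz, folds to fs − 16 kHz = 9 kHz.
4 kHz ≤ fs/2 = 12.5 kHz, passes unchanged.
26.5 kHz mod fs = 1.5 kHz.
1.5 kHz ≤ fs/2 = 12.5 kHz, appears at 1.5 kHz.
26.5 kHz and 76.5 kHz both map to 1.5 kHz.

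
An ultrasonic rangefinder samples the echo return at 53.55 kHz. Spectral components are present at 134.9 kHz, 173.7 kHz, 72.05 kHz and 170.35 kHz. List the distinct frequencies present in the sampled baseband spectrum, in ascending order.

9.7 kHz, 13.05 kHz, 18.5 kHz, 25.75 kHz

fs/2 = 26.775 kHz.
134.9 kHz mod fs = 27.8 kHz.
27.8 kHz > fs/2 = 26.775 kHz, folds to fs − 27.8 kHz = 25.75 kHz.
173.7 kHz mod fs = 13.05 kHz.
13.05 kHz ≤ fs/2 = 26.775 kHz, appears at 13.05 kHz.
72.05 kHz mod fs = 18.5 kHz.
18.5 kHz ≤ fs/2 = 26.775 kHz, appears at 18.5 kHz.
170.35 kHz mod fs = 9.7 kHz.
9.7 kHz ≤ fs/2 = 26.775 kHz, appears at 9.7 kHz.
Distinct values: {9.7 kHz, 13.05 kHz, 18.5 kHz, 25.75 kHz}.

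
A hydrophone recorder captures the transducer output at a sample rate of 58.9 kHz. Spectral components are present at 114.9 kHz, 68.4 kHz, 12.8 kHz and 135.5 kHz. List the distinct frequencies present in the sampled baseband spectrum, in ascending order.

fs/2 = 29.45 kHz.
114.9 kHz mod fs = 56 kHz.
56 kHz > fs/2 = 29.45 kHz, folds to fs − 56 kHz = 2.9 kHz.
68.4 kHz mod fs = 9.5 kHz.
9.5 kHz ≤ fs/2 = 29.45 kHz, appears at 9.5 kHz.
12.8 kHz ≤ fs/2 = 29.45 kHz, passes unchanged.
135.5 kHz mod fs = 17.7 kHz.
17.7 kHz ≤ fs/2 = 29.45 kHz, appears at 17.7 kHz.
Distinct values: {2.9 kHz, 9.5 kHz, 12.8 kHz, 17.7 kHz}.

2.9 kHz, 9.5 kHz, 12.8 kHz, 17.7 kHz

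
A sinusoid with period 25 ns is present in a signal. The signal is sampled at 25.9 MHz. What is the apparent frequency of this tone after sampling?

11.8 MHz

T = 25 ns → f = 1/T = 40 MHz.
40 MHz mod fs = 14.1 MHz.
14.1 MHz > fs/2 = 12.95 MHz, folds to fs − 14.1 MHz = 11.8 MHz.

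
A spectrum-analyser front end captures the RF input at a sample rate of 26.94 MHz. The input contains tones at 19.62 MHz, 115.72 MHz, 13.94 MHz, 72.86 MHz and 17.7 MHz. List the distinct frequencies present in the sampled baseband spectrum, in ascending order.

fs/2 = 13.47 MHz.
19.62 MHz > fs/2 = 13.47 MHz, folds to fs − 19.62 MHz = 7.32 MHz.
115.72 MHz mod fs = 7.96 MHz.
7.96 MHz ≤ fs/2 = 13.47 MHz, appears at 7.96 MHz.
13.94 MHz > fs/2 = 13.47 MHz, folds to fs − 13.94 MHz = 13 MHz.
72.86 MHz mod fs = 18.98 MHz.
18.98 MHz > fs/2 = 13.47 MHz, folds to fs − 18.98 MHz = 7.96 MHz.
17.7 MHz > fs/2 = 13.47 MHz, folds to fs − 17.7 MHz = 9.24 MHz.
Distinct values: {7.32 MHz, 7.96 MHz, 9.24 MHz, 13 MHz}.

7.32 MHz, 7.96 MHz, 9.24 MHz, 13 MHz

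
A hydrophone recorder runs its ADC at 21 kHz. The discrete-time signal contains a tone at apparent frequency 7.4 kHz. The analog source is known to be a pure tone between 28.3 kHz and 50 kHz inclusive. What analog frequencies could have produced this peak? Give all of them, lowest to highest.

Frequencies that alias to 7.4 kHz are k·fs ± 7.4 kHz for integer k ≥ 0.
k=0: 7.4 kHz.
k=1: 13.6 kHz, 28.4 kHz.
k=2: 34.6 kHz, 49.4 kHz.
k=3: 55.6 kHz, 70.4 kHz.
Within [28.3 kHz, 50 kHz]: 28.4 kHz, 34.6 kHz, 49.4 kHz.

28.4 kHz, 34.6 kHz, 49.4 kHz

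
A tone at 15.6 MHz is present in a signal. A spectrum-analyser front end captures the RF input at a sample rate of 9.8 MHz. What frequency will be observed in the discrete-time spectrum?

4 MHz

15.6 MHz mod fs = 5.8 MHz.
5.8 MHz > fs/2 = 4.9 MHz, folds to fs − 5.8 MHz = 4 MHz.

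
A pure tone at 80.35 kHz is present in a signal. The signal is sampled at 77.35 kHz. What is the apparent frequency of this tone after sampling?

80.35 kHz mod fs = 3 kHz.
3 kHz ≤ fs/2 = 38.675 kHz, appears at 3 kHz.

3 kHz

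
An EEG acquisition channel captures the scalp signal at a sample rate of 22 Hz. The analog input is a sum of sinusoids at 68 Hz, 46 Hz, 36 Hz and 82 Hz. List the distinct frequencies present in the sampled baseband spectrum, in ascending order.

2 Hz, 6 Hz, 8 Hz

fs/2 = 11 Hz.
68 Hz mod fs = 2 Hz.
2 Hz ≤ fs/2 = 11 Hz, appears at 2 Hz.
46 Hz mod fs = 2 Hz.
2 Hz ≤ fs/2 = 11 Hz, appears at 2 Hz.
36 Hz mod fs = 14 Hz.
14 Hz > fs/2 = 11 Hz, folds to fs − 14 Hz = 8 Hz.
82 Hz mod fs = 16 Hz.
16 Hz > fs/2 = 11 Hz, folds to fs − 16 Hz = 6 Hz.
Distinct values: {2 Hz, 6 Hz, 8 Hz}.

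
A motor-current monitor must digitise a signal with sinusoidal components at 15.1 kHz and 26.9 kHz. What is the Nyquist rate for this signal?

Highest-frequency component: 26.9 kHz.
Nyquist rate = 2 × 26.9 kHz = 53.8 kHz.

53.8 kHz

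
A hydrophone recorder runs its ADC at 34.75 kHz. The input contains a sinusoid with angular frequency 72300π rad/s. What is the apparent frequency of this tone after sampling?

1.4 kHz

ω = 72300π rad/s → f = ω/(2π) = 36150 Hz = 36.15 kHz.
36.15 kHz mod fs = 1.4 kHz.
1.4 kHz ≤ fs/2 = 17.375 kHz, appears at 1.4 kHz.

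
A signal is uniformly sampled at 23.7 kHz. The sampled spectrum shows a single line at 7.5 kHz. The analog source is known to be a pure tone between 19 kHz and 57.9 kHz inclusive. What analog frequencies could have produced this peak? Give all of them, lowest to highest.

31.2 kHz, 39.9 kHz, 54.9 kHz

Frequencies that alias to 7.5 kHz are k·fs ± 7.5 kHz for integer k ≥ 0.
k=0: 7.5 kHz.
k=1: 16.2 kHz, 31.2 kHz.
k=2: 39.9 kHz, 54.9 kHz.
k=3: 63.6 kHz, 78.6 kHz.
Within [19 kHz, 57.9 kHz]: 31.2 kHz, 39.9 kHz, 54.9 kHz.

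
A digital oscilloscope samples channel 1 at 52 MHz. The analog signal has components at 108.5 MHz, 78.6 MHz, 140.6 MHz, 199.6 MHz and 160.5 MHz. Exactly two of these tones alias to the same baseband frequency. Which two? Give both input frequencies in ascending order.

108.5 MHz, 160.5 MHz

fs/2 = 26 MHz.
108.5 MHz mod fs = 4.5 MHz.
4.5 MHz ≤ fs/2 = 26 MHz, appears at 4.5 MHz.
78.6 MHz mod fs = 26.6 MHz.
26.6 MHz > fs/2 = 26 MHz, folds to fs − 26.6 MHz = 25.4 MHz.
140.6 MHz mod fs = 36.6 MHz.
36.6 MHz > fs/2 = 26 MHz, folds to fs − 36.6 MHz = 15.4 MHz.
199.6 MHz mod fs = 43.6 MHz.
43.6 MHz > fs/2 = 26 MHz, folds to fs − 43.6 MHz = 8.4 MHz.
160.5 MHz mod fs = 4.5 MHz.
4.5 MHz ≤ fs/2 = 26 MHz, appears at 4.5 MHz.
108.5 MHz and 160.5 MHz both map to 4.5 MHz.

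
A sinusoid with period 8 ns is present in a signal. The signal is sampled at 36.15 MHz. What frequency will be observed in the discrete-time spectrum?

16.55 MHz

T = 8 ns → f = 1/T = 125 MHz.
125 MHz mod fs = 16.55 MHz.
16.55 MHz ≤ fs/2 = 18.075 MHz, appears at 16.55 MHz.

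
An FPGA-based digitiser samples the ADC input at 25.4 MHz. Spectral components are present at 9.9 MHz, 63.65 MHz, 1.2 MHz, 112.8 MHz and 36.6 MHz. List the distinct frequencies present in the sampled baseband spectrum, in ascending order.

fs/2 = 12.7 MHz.
9.9 MHz ≤ fs/2 = 12.7 MHz, passes unchanged.
63.65 MHz mod fs = 12.85 MHz.
12.85 MHz > fs/2 = 12.7 MHz, folds to fs − 12.85 MHz = 12.55 MHz.
1.2 MHz ≤ fs/2 = 12.7 MHz, passes unchanged.
112.8 MHz mod fs = 11.2 MHz.
11.2 MHz ≤ fs/2 = 12.7 MHz, appears at 11.2 MHz.
36.6 MHz mod fs = 11.2 MHz.
11.2 MHz ≤ fs/2 = 12.7 MHz, appears at 11.2 MHz.
Distinct values: {1.2 MHz, 9.9 MHz, 11.2 MHz, 12.55 MHz}.

1.2 MHz, 9.9 MHz, 11.2 MHz, 12.55 MHz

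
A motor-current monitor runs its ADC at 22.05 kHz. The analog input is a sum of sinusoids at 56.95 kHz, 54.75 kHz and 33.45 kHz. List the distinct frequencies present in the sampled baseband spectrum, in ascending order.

fs/2 = 11.025 kHz.
56.95 kHz mod fs = 12.85 kHz.
12.85 kHz > fs/2 = 11.025 kHz, folds to fs − 12.85 kHz = 9.2 kHz.
54.75 kHz mod fs = 10.65 kHz.
10.65 kHz ≤ fs/2 = 11.025 kHz, appears at 10.65 kHz.
33.45 kHz mod fs = 11.4 kHz.
11.4 kHz > fs/2 = 11.025 kHz, folds to fs − 11.4 kHz = 10.65 kHz.
Distinct values: {9.2 kHz, 10.65 kHz}.

9.2 kHz, 10.65 kHz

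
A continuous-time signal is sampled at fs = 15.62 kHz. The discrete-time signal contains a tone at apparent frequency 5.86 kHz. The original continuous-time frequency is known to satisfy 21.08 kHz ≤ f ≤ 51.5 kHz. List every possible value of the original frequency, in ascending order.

21.48 kHz, 25.38 kHz, 37.1 kHz, 41 kHz

Frequencies that alias to 5.86 kHz are k·fs ± 5.86 kHz for integer k ≥ 0.
k=0: 5.86 kHz.
k=1: 9.76 kHz, 21.48 kHz.
k=2: 25.38 kHz, 37.1 kHz.
k=3: 41 kHz, 52.72 kHz.
k=4: 56.62 kHz, 68.34 kHz.
Within [21.08 kHz, 51.5 kHz]: 21.48 kHz, 25.38 kHz, 37.1 kHz, 41 kHz.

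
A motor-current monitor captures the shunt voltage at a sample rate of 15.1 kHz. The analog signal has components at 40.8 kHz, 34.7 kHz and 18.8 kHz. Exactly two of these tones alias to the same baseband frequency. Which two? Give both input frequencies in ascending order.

fs/2 = 7.55 kHz.
40.8 kHz mod fs = 10.6 kHz.
10.6 kHz > fs/2 = 7.55 kHz, folds to fs − 10.6 kHz = 4.5 kHz.
34.7 kHz mod fs = 4.5 kHz.
4.5 kHz ≤ fs/2 = 7.55 kHz, appears at 4.5 kHz.
18.8 kHz mod fs = 3.7 kHz.
3.7 kHz ≤ fs/2 = 7.55 kHz, appears at 3.7 kHz.
34.7 kHz and 40.8 kHz both map to 4.5 kHz.

34.7 kHz, 40.8 kHz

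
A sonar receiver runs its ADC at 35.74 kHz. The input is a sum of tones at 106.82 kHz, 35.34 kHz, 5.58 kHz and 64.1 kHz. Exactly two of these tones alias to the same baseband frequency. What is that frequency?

fs/2 = 17.87 kHz.
106.82 kHz mod fs = 35.34 kHz.
35.34 kHz > fs/2 = 17.87 kHz, folds to fs − 35.34 kHz = 0.4 kHz.
35.34 kHz > fs/2 = 17.87 kHz, folds to fs − 35.34 kHz = 0.4 kHz.
5.58 kHz ≤ fs/2 = 17.87 kHz, passes unchanged.
64.1 kHz mod fs = 28.36 kHz.
28.36 kHz > fs/2 = 17.87 kHz, folds to fs − 28.36 kHz = 7.38 kHz.
35.34 kHz and 106.82 kHz both map to 0.4 kHz.

0.4 kHz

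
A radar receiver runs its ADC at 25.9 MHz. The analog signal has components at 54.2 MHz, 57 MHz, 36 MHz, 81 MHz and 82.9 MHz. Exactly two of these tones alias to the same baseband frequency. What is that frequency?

fs/2 = 12.95 MHz.
54.2 MHz mod fs = 2.4 MHz.
2.4 MHz ≤ fs/2 = 12.95 MHz, appears at 2.4 MHz.
57 MHz mod fs = 5.2 MHz.
5.2 MHz ≤ fs/2 = 12.95 MHz, appears at 5.2 MHz.
36 MHz mod fs = 10.1 MHz.
10.1 MHz ≤ fs/2 = 12.95 MHz, appears at 10.1 MHz.
81 MHz mod fs = 3.3 MHz.
3.3 MHz ≤ fs/2 = 12.95 MHz, appears at 3.3 MHz.
82.9 MHz mod fs = 5.2 MHz.
5.2 MHz ≤ fs/2 = 12.95 MHz, appears at 5.2 MHz.
57 MHz and 82.9 MHz both map to 5.2 MHz.

5.2 MHz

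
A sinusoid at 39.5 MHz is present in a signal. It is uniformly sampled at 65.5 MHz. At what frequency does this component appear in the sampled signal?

39.5 MHz > fs/2 = 32.75 MHz, folds to fs − 39.5 MHz = 26 MHz.

26 MHz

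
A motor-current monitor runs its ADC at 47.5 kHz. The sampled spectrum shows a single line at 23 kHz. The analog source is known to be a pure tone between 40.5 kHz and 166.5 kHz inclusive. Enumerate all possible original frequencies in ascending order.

70.5 kHz, 72 kHz, 118 kHz, 119.5 kHz, 165.5 kHz

Frequencies that alias to 23 kHz are k·fs ± 23 kHz for integer k ≥ 0.
k=0: 23 kHz.
k=1: 24.5 kHz, 70.5 kHz.
k=2: 72 kHz, 118 kHz.
k=3: 119.5 kHz, 165.5 kHz.
k=4: 167 kHz, 213 kHz.
Within [40.5 kHz, 166.5 kHz]: 70.5 kHz, 72 kHz, 118 kHz, 119.5 kHz, 165.5 kHz.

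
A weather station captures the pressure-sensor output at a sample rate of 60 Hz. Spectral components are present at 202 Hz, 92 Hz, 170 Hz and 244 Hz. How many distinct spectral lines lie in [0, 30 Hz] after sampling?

4

fs/2 = 30 Hz.
202 Hz mod fs = 22 Hz.
22 Hz ≤ fs/2 = 30 Hz, appears at 22 Hz.
92 Hz mod fs = 32 Hz.
32 Hz > fs/2 = 30 Hz, folds to fs − 32 Hz = 28 Hz.
170 Hz mod fs = 50 Hz.
50 Hz > fs/2 = 30 Hz, folds to fs − 50 Hz = 10 Hz.
244 Hz mod fs = 4 Hz.
4 Hz ≤ fs/2 = 30 Hz, appears at 4 Hz.
Distinct values: {4 Hz, 10 Hz, 22 Hz, 28 Hz} → 4.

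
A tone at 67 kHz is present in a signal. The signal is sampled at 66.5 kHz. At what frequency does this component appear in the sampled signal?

0.5 kHz

67 kHz mod fs = 0.5 kHz.
0.5 kHz ≤ fs/2 = 33.25 kHz, appears at 0.5 kHz.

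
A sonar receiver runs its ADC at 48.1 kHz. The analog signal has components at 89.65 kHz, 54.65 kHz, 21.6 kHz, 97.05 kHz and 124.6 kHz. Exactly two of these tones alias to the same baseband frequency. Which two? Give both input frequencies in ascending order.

54.65 kHz, 89.65 kHz

fs/2 = 24.05 kHz.
89.65 kHz mod fs = 41.55 kHz.
41.55 kHz > fs/2 = 24.05 kHz, folds to fs − 41.55 kHz = 6.55 kHz.
54.65 kHz mod fs = 6.55 kHz.
6.55 kHz ≤ fs/2 = 24.05 kHz, appears at 6.55 kHz.
21.6 kHz ≤ fs/2 = 24.05 kHz, passes unchanged.
97.05 kHz mod fs = 0.85 kHz.
0.85 kHz ≤ fs/2 = 24.05 kHz, appears at 0.85 kHz.
124.6 kHz mod fs = 28.4 kHz.
28.4 kHz > fs/2 = 24.05 kHz, folds to fs − 28.4 kHz = 19.7 kHz.
54.65 kHz and 89.65 kHz both map to 6.55 kHz.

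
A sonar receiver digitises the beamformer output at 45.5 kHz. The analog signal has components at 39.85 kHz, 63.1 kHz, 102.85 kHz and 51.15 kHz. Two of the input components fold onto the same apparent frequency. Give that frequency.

5.65 kHz

fs/2 = 22.75 kHz.
39.85 kHz > fs/2 = 22.75 kHz, folds to fs − 39.85 kHz = 5.65 kHz.
63.1 kHz mod fs = 17.6 kHz.
17.6 kHz ≤ fs/2 = 22.75 kHz, appears at 17.6 kHz.
102.85 kHz mod fs = 11.85 kHz.
11.85 kHz ≤ fs/2 = 22.75 kHz, appears at 11.85 kHz.
51.15 kHz mod fs = 5.65 kHz.
5.65 kHz ≤ fs/2 = 22.75 kHz, appears at 5.65 kHz.
39.85 kHz and 51.15 kHz both map to 5.65 kHz.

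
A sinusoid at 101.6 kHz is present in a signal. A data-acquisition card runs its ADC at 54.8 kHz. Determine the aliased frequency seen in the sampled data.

8 kHz

101.6 kHz mod fs = 46.8 kHz.
46.8 kHz > fs/2 = 27.4 kHz, folds to fs − 46.8 kHz = 8 kHz.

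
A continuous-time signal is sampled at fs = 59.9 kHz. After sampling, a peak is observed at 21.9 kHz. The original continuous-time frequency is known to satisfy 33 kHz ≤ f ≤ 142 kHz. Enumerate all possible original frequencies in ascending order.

38 kHz, 81.8 kHz, 97.9 kHz, 141.7 kHz

Frequencies that alias to 21.9 kHz are k·fs ± 21.9 kHz for integer k ≥ 0.
k=0: 21.9 kHz.
k=1: 38 kHz, 81.8 kHz.
k=2: 97.9 kHz, 141.7 kHz.
k=3: 157.8 kHz, 201.6 kHz.
Within [33 kHz, 142 kHz]: 38 kHz, 81.8 kHz, 97.9 kHz, 141.7 kHz.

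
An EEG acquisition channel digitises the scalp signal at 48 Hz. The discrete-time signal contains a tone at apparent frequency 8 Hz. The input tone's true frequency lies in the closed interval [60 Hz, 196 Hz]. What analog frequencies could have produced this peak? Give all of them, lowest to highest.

Frequencies that alias to 8 Hz are k·fs ± 8 Hz for integer k ≥ 0.
k=0: 8 Hz.
k=1: 40 Hz, 56 Hz.
k=2: 88 Hz, 104 Hz.
k=3: 136 Hz, 152 Hz.
k=4: 184 Hz, 200 Hz.
k=5: 232 Hz, 248 Hz.
Within [60 Hz, 196 Hz]: 88 Hz, 104 Hz, 136 Hz, 152 Hz, 184 Hz.

88 Hz, 104 Hz, 136 Hz, 152 Hz, 184 Hz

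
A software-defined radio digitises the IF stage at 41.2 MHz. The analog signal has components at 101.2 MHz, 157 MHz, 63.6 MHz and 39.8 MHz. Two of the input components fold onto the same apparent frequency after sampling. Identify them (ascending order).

63.6 MHz, 101.2 MHz

fs/2 = 20.6 MHz.
101.2 MHz mod fs = 18.8 MHz.
18.8 MHz ≤ fs/2 = 20.6 MHz, appears at 18.8 MHz.
157 MHz mod fs = 33.4 MHz.
33.4 MHz > fs/2 = 20.6 MHz, folds to fs − 33.4 MHz = 7.8 MHz.
63.6 MHz mod fs = 22.4 MHz.
22.4 MHz > fs/2 = 20.6 MHz, folds to fs − 22.4 MHz = 18.8 MHz.
39.8 MHz > fs/2 = 20.6 MHz, folds to fs − 39.8 MHz = 1.4 MHz.
63.6 MHz and 101.2 MHz both map to 18.8 MHz.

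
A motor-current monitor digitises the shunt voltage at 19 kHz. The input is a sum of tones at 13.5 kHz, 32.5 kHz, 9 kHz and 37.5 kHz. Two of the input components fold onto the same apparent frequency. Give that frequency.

5.5 kHz

fs/2 = 9.5 kHz.
13.5 kHz > fs/2 = 9.5 kHz, folds to fs − 13.5 kHz = 5.5 kHz.
32.5 kHz mod fs = 13.5 kHz.
13.5 kHz > fs/2 = 9.5 kHz, folds to fs − 13.5 kHz = 5.5 kHz.
9 kHz ≤ fs/2 = 9.5 kHz, passes unchanged.
37.5 kHz mod fs = 18.5 kHz.
18.5 kHz > fs/2 = 9.5 kHz, folds to fs − 18.5 kHz = 0.5 kHz.
13.5 kHz and 32.5 kHz both map to 5.5 kHz.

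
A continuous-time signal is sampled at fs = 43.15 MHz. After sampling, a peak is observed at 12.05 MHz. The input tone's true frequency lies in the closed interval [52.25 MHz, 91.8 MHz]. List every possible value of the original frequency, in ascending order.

Frequencies that alias to 12.05 MHz are k·fs ± 12.05 MHz for integer k ≥ 0.
k=0: 12.05 MHz.
k=1: 31.1 MHz, 55.2 MHz.
k=2: 74.25 MHz, 98.35 MHz.
k=3: 117.4 MHz, 141.5 MHz.
Within [52.25 MHz, 91.8 MHz]: 55.2 MHz, 74.25 MHz.

55.2 MHz, 74.25 MHz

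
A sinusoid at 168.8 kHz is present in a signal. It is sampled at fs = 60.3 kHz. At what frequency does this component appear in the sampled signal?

168.8 kHz mod fs = 48.2 kHz.
48.2 kHz > fs/2 = 30.15 kHz, folds to fs − 48.2 kHz = 12.1 kHz.

12.1 kHz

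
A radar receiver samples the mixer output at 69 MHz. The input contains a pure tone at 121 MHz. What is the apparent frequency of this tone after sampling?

17 MHz

121 MHz mod fs = 52 MHz.
52 MHz > fs/2 = 34.5 MHz, folds to fs − 52 MHz = 17 MHz.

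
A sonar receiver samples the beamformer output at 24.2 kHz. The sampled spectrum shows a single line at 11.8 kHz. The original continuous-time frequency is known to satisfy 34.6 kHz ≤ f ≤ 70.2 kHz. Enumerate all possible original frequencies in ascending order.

Frequencies that alias to 11.8 kHz are k·fs ± 11.8 kHz for integer k ≥ 0.
k=0: 11.8 kHz.
k=1: 12.4 kHz, 36 kHz.
k=2: 36.6 kHz, 60.2 kHz.
k=3: 60.8 kHz, 84.4 kHz.
k=4: 85 kHz, 108.6 kHz.
Within [34.6 kHz, 70.2 kHz]: 36 kHz, 36.6 kHz, 60.2 kHz, 60.8 kHz.

36 kHz, 36.6 kHz, 60.2 kHz, 60.8 kHz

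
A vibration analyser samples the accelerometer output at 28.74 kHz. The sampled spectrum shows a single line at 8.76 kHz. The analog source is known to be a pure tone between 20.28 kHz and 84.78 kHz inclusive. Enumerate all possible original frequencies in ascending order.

Frequencies that alias to 8.76 kHz are k·fs ± 8.76 kHz for integer k ≥ 0.
k=0: 8.76 kHz.
k=1: 19.98 kHz, 37.5 kHz.
k=2: 48.72 kHz, 66.24 kHz.
k=3: 77.46 kHz, 94.98 kHz.
k=4: 106.2 kHz, 123.72 kHz.
Within [20.28 kHz, 84.78 kHz]: 37.5 kHz, 48.72 kHz, 66.24 kHz, 77.46 kHz.

37.5 kHz, 48.72 kHz, 66.24 kHz, 77.46 kHz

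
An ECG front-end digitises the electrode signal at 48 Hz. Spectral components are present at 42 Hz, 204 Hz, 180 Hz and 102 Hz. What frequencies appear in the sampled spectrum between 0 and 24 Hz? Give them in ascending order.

6 Hz, 12 Hz

fs/2 = 24 Hz.
42 Hz > fs/2 = 24 Hz, folds to fs − 42 Hz = 6 Hz.
204 Hz mod fs = 12 Hz.
12 Hz ≤ fs/2 = 24 Hz, appears at 12 Hz.
180 Hz mod fs = 36 Hz.
36 Hz > fs/2 = 24 Hz, folds to fs − 36 Hz = 12 Hz.
102 Hz mod fs = 6 Hz.
6 Hz ≤ fs/2 = 24 Hz, appears at 6 Hz.
Distinct values: {6 Hz, 12 Hz}.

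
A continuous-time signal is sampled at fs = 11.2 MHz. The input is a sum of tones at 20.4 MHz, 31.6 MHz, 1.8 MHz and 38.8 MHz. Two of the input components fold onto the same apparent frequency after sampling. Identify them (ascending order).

20.4 MHz, 31.6 MHz

fs/2 = 5.6 MHz.
20.4 MHz mod fs = 9.2 MHz.
9.2 MHz > fs/2 = 5.6 MHz, folds to fs − 9.2 MHz = 2 MHz.
31.6 MHz mod fs = 9.2 MHz.
9.2 MHz > fs/2 = 5.6 MHz, folds to fs − 9.2 MHz = 2 MHz.
1.8 MHz ≤ fs/2 = 5.6 MHz, passes unchanged.
38.8 MHz mod fs = 5.2 MHz.
5.2 MHz ≤ fs/2 = 5.6 MHz, appears at 5.2 MHz.
20.4 MHz and 31.6 MHz both map to 2 MHz.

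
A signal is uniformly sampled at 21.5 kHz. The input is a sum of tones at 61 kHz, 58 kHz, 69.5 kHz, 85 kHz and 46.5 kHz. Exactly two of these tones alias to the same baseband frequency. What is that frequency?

3.5 kHz

fs/2 = 10.75 kHz.
61 kHz mod fs = 18 kHz.
18 kHz > fs/2 = 10.75 kHz, folds to fs − 18 kHz = 3.5 kHz.
58 kHz mod fs = 15 kHz.
15 kHz > fs/2 = 10.75 kHz, folds to fs − 15 kHz = 6.5 kHz.
69.5 kHz mod fs = 5 kHz.
5 kHz ≤ fs/2 = 10.75 kHz, appears at 5 kHz.
85 kHz mod fs = 20.5 kHz.
20.5 kHz > fs/2 = 10.75 kHz, folds to fs − 20.5 kHz = 1 kHz.
46.5 kHz mod fs = 3.5 kHz.
3.5 kHz ≤ fs/2 = 10.75 kHz, appears at 3.5 kHz.
46.5 kHz and 61 kHz both map to 3.5 kHz.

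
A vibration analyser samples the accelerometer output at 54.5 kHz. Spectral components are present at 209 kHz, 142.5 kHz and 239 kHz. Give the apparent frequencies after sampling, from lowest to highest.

fs/2 = 27.25 kHz.
209 kHz mod fs = 45.5 kHz.
45.5 kHz > fs/2 = 27.25 kHz, folds to fs − 45.5 kHz = 9 kHz.
142.5 kHz mod fs = 33.5 kHz.
33.5 kHz > fs/2 = 27.25 kHz, folds to fs − 33.5 kHz = 21 kHz.
239 kHz mod fs = 21 kHz.
21 kHz ≤ fs/2 = 27.25 kHz, appears at 21 kHz.
Distinct values: {9 kHz, 21 kHz}.

9 kHz, 21 kHz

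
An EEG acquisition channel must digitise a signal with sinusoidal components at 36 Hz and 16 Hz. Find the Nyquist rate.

72 Hz

Highest-frequency component: 36 Hz.
Nyquist rate = 2 × 36 Hz = 72 Hz.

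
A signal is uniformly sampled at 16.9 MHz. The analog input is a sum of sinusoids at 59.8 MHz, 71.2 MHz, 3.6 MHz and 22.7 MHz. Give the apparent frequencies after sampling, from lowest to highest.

3.6 MHz, 5.8 MHz, 7.8 MHz

fs/2 = 8.45 MHz.
59.8 MHz mod fs = 9.1 MHz.
9.1 MHz > fs/2 = 8.45 MHz, folds to fs − 9.1 MHz = 7.8 MHz.
71.2 MHz mod fs = 3.6 MHz.
3.6 MHz ≤ fs/2 = 8.45 MHz, appears at 3.6 MHz.
3.6 MHz ≤ fs/2 = 8.45 MHz, passes unchanged.
22.7 MHz mod fs = 5.8 MHz.
5.8 MHz ≤ fs/2 = 8.45 MHz, appears at 5.8 MHz.
Distinct values: {3.6 MHz, 5.8 MHz, 7.8 MHz}.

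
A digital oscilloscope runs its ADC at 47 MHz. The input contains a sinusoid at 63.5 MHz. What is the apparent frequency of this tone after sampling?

63.5 MHz mod fs = 16.5 MHz.
16.5 MHz ≤ fs/2 = 23.5 MHz, appears at 16.5 MHz.

16.5 MHz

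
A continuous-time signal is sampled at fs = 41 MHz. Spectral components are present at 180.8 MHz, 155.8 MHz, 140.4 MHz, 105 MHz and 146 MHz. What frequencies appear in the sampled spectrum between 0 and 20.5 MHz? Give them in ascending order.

8.2 MHz, 16.8 MHz, 17.4 MHz, 18 MHz

fs/2 = 20.5 MHz.
180.8 MHz mod fs = 16.8 MHz.
16.8 MHz ≤ fs/2 = 20.5 MHz, appears at 16.8 MHz.
155.8 MHz mod fs = 32.8 MHz.
32.8 MHz > fs/2 = 20.5 MHz, folds to fs − 32.8 MHz = 8.2 MHz.
140.4 MHz mod fs = 17.4 MHz.
17.4 MHz ≤ fs/2 = 20.5 MHz, appears at 17.4 MHz.
105 MHz mod fs = 23 MHz.
23 MHz > fs/2 = 20.5 MHz, folds to fs − 23 MHz = 18 MHz.
146 MHz mod fs = 23 MHz.
23 MHz > fs/2 = 20.5 MHz, folds to fs − 23 MHz = 18 MHz.
Distinct values: {8.2 MHz, 16.8 MHz, 17.4 MHz, 18 MHz}.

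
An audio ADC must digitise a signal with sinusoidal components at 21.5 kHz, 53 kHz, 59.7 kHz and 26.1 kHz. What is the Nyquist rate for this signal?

119.4 kHz

Highest-frequency component: 59.7 kHz.
Nyquist rate = 2 × 59.7 kHz = 119.4 kHz.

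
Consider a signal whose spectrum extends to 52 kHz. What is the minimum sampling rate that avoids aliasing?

104 kHz

Nyquist rate = 2 × 52 kHz = 104 kHz.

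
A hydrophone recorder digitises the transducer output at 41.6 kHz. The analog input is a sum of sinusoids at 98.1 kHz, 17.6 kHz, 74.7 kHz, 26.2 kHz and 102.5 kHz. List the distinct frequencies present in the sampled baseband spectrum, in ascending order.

8.5 kHz, 14.9 kHz, 15.4 kHz, 17.6 kHz, 19.3 kHz

fs/2 = 20.8 kHz.
98.1 kHz mod fs = 14.9 kHz.
14.9 kHz ≤ fs/2 = 20.8 kHz, appears at 14.9 kHz.
17.6 kHz ≤ fs/2 = 20.8 kHz, passes unchanged.
74.7 kHz mod fs = 33.1 kHz.
33.1 kHz > fs/2 = 20.8 kHz, folds to fs − 33.1 kHz = 8.5 kHz.
26.2 kHz > fs/2 = 20.8 kHz, folds to fs − 26.2 kHz = 15.4 kHz.
102.5 kHz mod fs = 19.3 kHz.
19.3 kHz ≤ fs/2 = 20.8 kHz, appears at 19.3 kHz.
Distinct values: {8.5 kHz, 14.9 kHz, 15.4 kHz, 17.6 kHz, 19.3 kHz}.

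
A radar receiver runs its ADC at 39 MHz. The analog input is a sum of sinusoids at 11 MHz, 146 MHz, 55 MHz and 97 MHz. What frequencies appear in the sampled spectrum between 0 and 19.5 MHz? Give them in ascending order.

10 MHz, 11 MHz, 16 MHz, 19 MHz

fs/2 = 19.5 MHz.
11 MHz ≤ fs/2 = 19.5 MHz, passes unchanged.
146 MHz mod fs = 29 MHz.
29 MHz > fs/2 = 19.5 MHz, folds to fs − 29 MHz = 10 MHz.
55 MHz mod fs = 16 MHz.
16 MHz ≤ fs/2 = 19.5 MHz, appears at 16 MHz.
97 MHz mod fs = 19 MHz.
19 MHz ≤ fs/2 = 19.5 MHz, appears at 19 MHz.
Distinct values: {10 MHz, 11 MHz, 16 MHz, 19 MHz}.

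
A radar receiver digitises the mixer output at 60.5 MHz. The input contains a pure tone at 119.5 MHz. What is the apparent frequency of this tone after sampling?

1.5 MHz

119.5 MHz mod fs = 59 MHz.
59 MHz > fs/2 = 30.25 MHz, folds to fs − 59 MHz = 1.5 MHz.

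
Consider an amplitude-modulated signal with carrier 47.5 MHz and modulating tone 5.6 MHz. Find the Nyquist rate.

106.2 MHz

AM sidebands sit at fc ± fm = 41.9 MHz and 53.1 MHz.
Highest-frequency component: 53.1 MHz.
Nyquist rate = 2 × 53.1 MHz = 106.2 MHz.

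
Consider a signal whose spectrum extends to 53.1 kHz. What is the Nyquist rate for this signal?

Nyquist rate = 2 × 53.1 kHz = 106.2 kHz.

106.2 kHz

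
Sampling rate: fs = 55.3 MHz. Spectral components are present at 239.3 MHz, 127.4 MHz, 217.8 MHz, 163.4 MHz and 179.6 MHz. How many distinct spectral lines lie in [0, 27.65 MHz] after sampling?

5

fs/2 = 27.65 MHz.
239.3 MHz mod fs = 18.1 MHz.
18.1 MHz ≤ fs/2 = 27.65 MHz, appears at 18.1 MHz.
127.4 MHz mod fs = 16.8 MHz.
16.8 MHz ≤ fs/2 = 27.65 MHz, appears at 16.8 MHz.
217.8 MHz mod fs = 51.9 MHz.
51.9 MHz > fs/2 = 27.65 MHz, folds to fs − 51.9 MHz = 3.4 MHz.
163.4 MHz mod fs = 52.8 MHz.
52.8 MHz > fs/2 = 27.65 MHz, folds to fs − 52.8 MHz = 2.5 MHz.
179.6 MHz mod fs = 13.7 MHz.
13.7 MHz ≤ fs/2 = 27.65 MHz, appears at 13.7 MHz.
Distinct values: {2.5 MHz, 3.4 MHz, 13.7 MHz, 16.8 MHz, 18.1 MHz} → 5.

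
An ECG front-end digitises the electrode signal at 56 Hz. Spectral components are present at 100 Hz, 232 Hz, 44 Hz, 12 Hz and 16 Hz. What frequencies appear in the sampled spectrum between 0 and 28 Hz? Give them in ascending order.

8 Hz, 12 Hz, 16 Hz

fs/2 = 28 Hz.
100 Hz mod fs = 44 Hz.
44 Hz > fs/2 = 28 Hz, folds to fs − 44 Hz = 12 Hz.
232 Hz mod fs = 8 Hz.
8 Hz ≤ fs/2 = 28 Hz, appears at 8 Hz.
44 Hz > fs/2 = 28 Hz, folds to fs − 44 Hz = 12 Hz.
12 Hz ≤ fs/2 = 28 Hz, passes unchanged.
16 Hz ≤ fs/2 = 28 Hz, passes unchanged.
Distinct values: {8 Hz, 12 Hz, 16 Hz}.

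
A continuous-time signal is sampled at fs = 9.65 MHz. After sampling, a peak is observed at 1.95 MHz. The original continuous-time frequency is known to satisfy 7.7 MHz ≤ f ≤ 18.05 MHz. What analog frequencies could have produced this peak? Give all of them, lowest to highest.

7.7 MHz, 11.6 MHz, 17.35 MHz

Frequencies that alias to 1.95 MHz are k·fs ± 1.95 MHz for integer k ≥ 0.
k=0: 1.95 MHz.
k=1: 7.7 MHz, 11.6 MHz.
k=2: 17.35 MHz, 21.25 MHz.
k=3: 27 MHz, 30.9 MHz.
Within [7.7 MHz, 18.05 MHz]: 7.7 MHz, 11.6 MHz, 17.35 MHz.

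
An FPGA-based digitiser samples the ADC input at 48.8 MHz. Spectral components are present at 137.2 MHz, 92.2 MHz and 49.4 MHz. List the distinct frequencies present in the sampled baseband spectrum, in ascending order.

0.6 MHz, 5.4 MHz, 9.2 MHz

fs/2 = 24.4 MHz.
137.2 MHz mod fs = 39.6 MHz.
39.6 MHz > fs/2 = 24.4 MHz, folds to fs − 39.6 MHz = 9.2 MHz.
92.2 MHz mod fs = 43.4 MHz.
43.4 MHz > fs/2 = 24.4 MHz, folds to fs − 43.4 MHz = 5.4 MHz.
49.4 MHz mod fs = 0.6 MHz.
0.6 MHz ≤ fs/2 = 24.4 MHz, appears at 0.6 MHz.
Distinct values: {0.6 MHz, 5.4 MHz, 9.2 MHz}.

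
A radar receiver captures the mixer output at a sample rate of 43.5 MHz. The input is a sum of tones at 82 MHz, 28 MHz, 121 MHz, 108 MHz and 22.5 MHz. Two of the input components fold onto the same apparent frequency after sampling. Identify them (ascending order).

22.5 MHz, 108 MHz

fs/2 = 21.75 MHz.
82 MHz mod fs = 38.5 MHz.
38.5 MHz > fs/2 = 21.75 MHz, folds to fs − 38.5 MHz = 5 MHz.
28 MHz > fs/2 = 21.75 MHz, folds to fs − 28 MHz = 15.5 MHz.
121 MHz mod fs = 34 MHz.
34 MHz > fs/2 = 21.75 MHz, folds to fs − 34 MHz = 9.5 MHz.
108 MHz mod fs = 21 MHz.
21 MHz ≤ fs/2 = 21.75 MHz, appears at 21 MHz.
22.5 MHz > fs/2 = 21.75 MHz, folds to fs − 22.5 MHz = 21 MHz.
22.5 MHz and 108 MHz both map to 21 MHz.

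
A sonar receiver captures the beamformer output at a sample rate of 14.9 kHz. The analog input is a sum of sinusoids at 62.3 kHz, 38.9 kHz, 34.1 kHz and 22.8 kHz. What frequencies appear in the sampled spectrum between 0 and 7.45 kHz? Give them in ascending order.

fs/2 = 7.45 kHz.
62.3 kHz mod fs = 2.7 kHz.
2.7 kHz ≤ fs/2 = 7.45 kHz, appears at 2.7 kHz.
38.9 kHz mod fs = 9.1 kHz.
9.1 kHz > fs/2 = 7.45 kHz, folds to fs − 9.1 kHz = 5.8 kHz.
34.1 kHz mod fs = 4.3 kHz.
4.3 kHz ≤ fs/2 = 7.45 kHz, appears at 4.3 kHz.
22.8 kHz mod fs = 7.9 kHz.
7.9 kHz > fs/2 = 7.45 kHz, folds to fs − 7.9 kHz = 7 kHz.
Distinct values: {2.7 kHz, 4.3 kHz, 5.8 kHz, 7 kHz}.

2.7 kHz, 4.3 kHz, 5.8 kHz, 7 kHz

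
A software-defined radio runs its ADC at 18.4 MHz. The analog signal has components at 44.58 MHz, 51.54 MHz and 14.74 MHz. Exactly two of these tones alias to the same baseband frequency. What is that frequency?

fs/2 = 9.2 MHz.
44.58 MHz mod fs = 7.78 MHz.
7.78 MHz ≤ fs/2 = 9.2 MHz, appears at 7.78 MHz.
51.54 MHz mod fs = 14.74 MHz.
14.74 MHz > fs/2 = 9.2 MHz, folds to fs − 14.74 MHz = 3.66 MHz.
14.74 MHz > fs/2 = 9.2 MHz, folds to fs − 14.74 MHz = 3.66 MHz.
14.74 MHz and 51.54 MHz both map to 3.66 MHz.

3.66 MHz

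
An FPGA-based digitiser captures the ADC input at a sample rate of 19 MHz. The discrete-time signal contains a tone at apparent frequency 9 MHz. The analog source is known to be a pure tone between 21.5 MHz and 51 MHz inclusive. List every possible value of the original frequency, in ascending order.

28 MHz, 29 MHz, 47 MHz, 48 MHz

Frequencies that alias to 9 MHz are k·fs ± 9 MHz for integer k ≥ 0.
k=0: 9 MHz.
k=1: 10 MHz, 28 MHz.
k=2: 29 MHz, 47 MHz.
k=3: 48 MHz, 66 MHz.
k=4: 67 MHz, 85 MHz.
Within [21.5 MHz, 51 MHz]: 28 MHz, 29 MHz, 47 MHz, 48 MHz.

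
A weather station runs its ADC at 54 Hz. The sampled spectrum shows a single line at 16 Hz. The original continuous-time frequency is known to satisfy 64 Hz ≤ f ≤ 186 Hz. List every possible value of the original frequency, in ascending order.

70 Hz, 92 Hz, 124 Hz, 146 Hz, 178 Hz

Frequencies that alias to 16 Hz are k·fs ± 16 Hz for integer k ≥ 0.
k=0: 16 Hz.
k=1: 38 Hz, 70 Hz.
k=2: 92 Hz, 124 Hz.
k=3: 146 Hz, 178 Hz.
k=4: 200 Hz, 232 Hz.
Within [64 Hz, 186 Hz]: 70 Hz, 92 Hz, 124 Hz, 146 Hz, 178 Hz.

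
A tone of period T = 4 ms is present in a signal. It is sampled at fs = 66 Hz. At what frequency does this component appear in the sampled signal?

14 Hz

T = 4 ms → f = 1/T = 250 Hz.
250 Hz mod fs = 52 Hz.
52 Hz > fs/2 = 33 Hz, folds to fs − 52 Hz = 14 Hz.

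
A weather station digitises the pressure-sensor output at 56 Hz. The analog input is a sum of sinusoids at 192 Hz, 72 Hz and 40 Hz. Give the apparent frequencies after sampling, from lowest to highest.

16 Hz, 24 Hz

fs/2 = 28 Hz.
192 Hz mod fs = 24 Hz.
24 Hz ≤ fs/2 = 28 Hz, appears at 24 Hz.
72 Hz mod fs = 16 Hz.
16 Hz ≤ fs/2 = 28 Hz, appears at 16 Hz.
40 Hz > fs/2 = 28 Hz, folds to fs − 40 Hz = 16 Hz.
Distinct values: {16 Hz, 24 Hz}.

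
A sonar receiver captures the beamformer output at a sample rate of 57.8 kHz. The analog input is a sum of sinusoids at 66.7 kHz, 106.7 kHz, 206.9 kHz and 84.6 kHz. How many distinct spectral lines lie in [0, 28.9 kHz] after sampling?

fs/2 = 28.9 kHz.
66.7 kHz mod fs = 8.9 kHz.
8.9 kHz ≤ fs/2 = 28.9 kHz, appears at 8.9 kHz.
106.7 kHz mod fs = 48.9 kHz.
48.9 kHz > fs/2 = 28.9 kHz, folds to fs − 48.9 kHz = 8.9 kHz.
206.9 kHz mod fs = 33.5 kHz.
33.5 kHz > fs/2 = 28.9 kHz, folds to fs − 33.5 kHz = 24.3 kHz.
84.6 kHz mod fs = 26.8 kHz.
26.8 kHz ≤ fs/2 = 28.9 kHz, appears at 26.8 kHz.
Distinct values: {8.9 kHz, 24.3 kHz, 26.8 kHz} → 3.

3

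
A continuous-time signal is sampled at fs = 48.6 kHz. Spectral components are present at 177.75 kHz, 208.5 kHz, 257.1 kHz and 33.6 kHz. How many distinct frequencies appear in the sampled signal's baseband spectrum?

fs/2 = 24.3 kHz.
177.75 kHz mod fs = 31.95 kHz.
31.95 kHz > fs/2 = 24.3 kHz, folds to fs − 31.95 kHz = 16.65 kHz.
208.5 kHz mod fs = 14.1 kHz.
14.1 kHz ≤ fs/2 = 24.3 kHz, appears at 14.1 kHz.
257.1 kHz mod fs = 14.1 kHz.
14.1 kHz ≤ fs/2 = 24.3 kHz, appears at 14.1 kHz.
33.6 kHz > fs/2 = 24.3 kHz, folds to fs − 33.6 kHz = 15 kHz.
Distinct values: {14.1 kHz, 15 kHz, 16.65 kHz} → 3.

3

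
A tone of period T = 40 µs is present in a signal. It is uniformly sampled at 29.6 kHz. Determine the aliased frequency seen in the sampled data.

T = 40 µs → f = 1/T = 25 kHz.
25 kHz > fs/2 = 14.8 kHz, folds to fs − 25 kHz = 4.6 kHz.

4.6 kHz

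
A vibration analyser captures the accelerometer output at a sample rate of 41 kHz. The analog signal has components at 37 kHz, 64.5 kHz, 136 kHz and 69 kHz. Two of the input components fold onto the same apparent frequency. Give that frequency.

13 kHz

fs/2 = 20.5 kHz.
37 kHz > fs/2 = 20.5 kHz, folds to fs − 37 kHz = 4 kHz.
64.5 kHz mod fs = 23.5 kHz.
23.5 kHz > fs/2 = 20.5 kHz, folds to fs − 23.5 kHz = 17.5 kHz.
136 kHz mod fs = 13 kHz.
13 kHz ≤ fs/2 = 20.5 kHz, appears at 13 kHz.
69 kHz mod fs = 28 kHz.
28 kHz > fs/2 = 20.5 kHz, folds to fs − 28 kHz = 13 kHz.
69 kHz and 136 kHz both map to 13 kHz.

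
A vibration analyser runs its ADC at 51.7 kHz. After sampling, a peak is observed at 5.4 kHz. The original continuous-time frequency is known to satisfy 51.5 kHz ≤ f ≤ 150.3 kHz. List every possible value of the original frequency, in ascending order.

57.1 kHz, 98 kHz, 108.8 kHz, 149.7 kHz

Frequencies that alias to 5.4 kHz are k·fs ± 5.4 kHz for integer k ≥ 0.
k=0: 5.4 kHz.
k=1: 46.3 kHz, 57.1 kHz.
k=2: 98 kHz, 108.8 kHz.
k=3: 149.7 kHz, 160.5 kHz.
k=4: 201.4 kHz, 212.2 kHz.
Within [51.5 kHz, 150.3 kHz]: 57.1 kHz, 98 kHz, 108.8 kHz, 149.7 kHz.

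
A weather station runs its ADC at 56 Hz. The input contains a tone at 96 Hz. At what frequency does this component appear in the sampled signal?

16 Hz

96 Hz mod fs = 40 Hz.
40 Hz > fs/2 = 28 Hz, folds to fs − 40 Hz = 16 Hz.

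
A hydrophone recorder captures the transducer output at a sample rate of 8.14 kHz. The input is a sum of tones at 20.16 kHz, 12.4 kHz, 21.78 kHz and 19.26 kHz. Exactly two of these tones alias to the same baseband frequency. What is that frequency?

fs/2 = 4.07 kHz.
20.16 kHz mod fs = 3.88 kHz.
3.88 kHz ≤ fs/2 = 4.07 kHz, appears at 3.88 kHz.
12.4 kHz mod fs = 4.26 kHz.
4.26 kHz > fs/2 = 4.07 kHz, folds to fs − 4.26 kHz = 3.88 kHz.
21.78 kHz mod fs = 5.5 kHz.
5.5 kHz > fs/2 = 4.07 kHz, folds to fs − 5.5 kHz = 2.64 kHz.
19.26 kHz mod fs = 2.98 kHz.
2.98 kHz ≤ fs/2 = 4.07 kHz, appears at 2.98 kHz.
12.4 kHz and 20.16 kHz both map to 3.88 kHz.

3.88 kHz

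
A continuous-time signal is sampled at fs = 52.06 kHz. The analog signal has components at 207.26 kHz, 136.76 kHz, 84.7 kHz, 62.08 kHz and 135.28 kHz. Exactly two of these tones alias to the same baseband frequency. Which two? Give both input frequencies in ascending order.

84.7 kHz, 136.76 kHz

fs/2 = 26.03 kHz.
207.26 kHz mod fs = 51.08 kHz.
51.08 kHz > fs/2 = 26.03 kHz, folds to fs − 51.08 kHz = 0.98 kHz.
136.76 kHz mod fs = 32.64 kHz.
32.64 kHz > fs/2 = 26.03 kHz, folds to fs − 32.64 kHz = 19.42 kHz.
84.7 kHz mod fs = 32.64 kHz.
32.64 kHz > fs/2 = 26.03 kHz, folds to fs − 32.64 kHz = 19.42 kHz.
62.08 kHz mod fs = 10.02 kHz.
10.02 kHz ≤ fs/2 = 26.03 kHz, appears at 10.02 kHz.
135.28 kHz mod fs = 31.16 kHz.
31.16 kHz > fs/2 = 26.03 kHz, folds to fs − 31.16 kHz = 20.9 kHz.
84.7 kHz and 136.76 kHz both map to 19.42 kHz.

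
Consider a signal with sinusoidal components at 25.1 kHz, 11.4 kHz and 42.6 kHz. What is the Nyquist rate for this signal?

Highest-frequency component: 42.6 kHz.
Nyquist rate = 2 × 42.6 kHz = 85.2 kHz.

85.2 kHz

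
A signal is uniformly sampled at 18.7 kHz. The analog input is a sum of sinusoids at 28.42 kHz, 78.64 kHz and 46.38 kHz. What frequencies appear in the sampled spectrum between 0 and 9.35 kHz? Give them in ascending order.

fs/2 = 9.35 kHz.
28.42 kHz mod fs = 9.72 kHz.
9.72 kHz > fs/2 = 9.35 kHz, folds to fs − 9.72 kHz = 8.98 kHz.
78.64 kHz mod fs = 3.84 kHz.
3.84 kHz ≤ fs/2 = 9.35 kHz, appears at 3.84 kHz.
46.38 kHz mod fs = 8.98 kHz.
8.98 kHz ≤ fs/2 = 9.35 kHz, appears at 8.98 kHz.
Distinct values: {3.84 kHz, 8.98 kHz}.

3.84 kHz, 8.98 kHz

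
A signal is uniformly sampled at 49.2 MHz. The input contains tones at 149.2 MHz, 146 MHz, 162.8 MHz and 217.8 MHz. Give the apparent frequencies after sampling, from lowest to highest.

fs/2 = 24.6 MHz.
149.2 MHz mod fs = 1.6 MHz.
1.6 MHz ≤ fs/2 = 24.6 MHz, appears at 1.6 MHz.
146 MHz mod fs = 47.6 MHz.
47.6 MHz > fs/2 = 24.6 MHz, folds to fs − 47.6 MHz = 1.6 MHz.
162.8 MHz mod fs = 15.2 MHz.
15.2 MHz ≤ fs/2 = 24.6 MHz, appears at 15.2 MHz.
217.8 MHz mod fs = 21 MHz.
21 MHz ≤ fs/2 = 24.6 MHz, appears at 21 MHz.
Distinct values: {1.6 MHz, 15.2 MHz, 21 MHz}.

1.6 MHz, 15.2 MHz, 21 MHz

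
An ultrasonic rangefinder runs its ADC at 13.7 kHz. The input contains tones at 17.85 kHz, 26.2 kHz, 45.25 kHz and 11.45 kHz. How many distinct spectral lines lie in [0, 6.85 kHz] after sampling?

fs/2 = 6.85 kHz.
17.85 kHz mod fs = 4.15 kHz.
4.15 kHz ≤ fs/2 = 6.85 kHz, appears at 4.15 kHz.
26.2 kHz mod fs = 12.5 kHz.
12.5 kHz > fs/2 = 6.85 kHz, folds to fs − 12.5 kHz = 1.2 kHz.
45.25 kHz mod fs = 4.15 kHz.
4.15 kHz ≤ fs/2 = 6.85 kHz, appears at 4.15 kHz.
11.45 kHz > fs/2 = 6.85 kHz, folds to fs − 11.45 kHz = 2.25 kHz.
Distinct values: {1.2 kHz, 2.25 kHz, 4.15 kHz} → 3.

3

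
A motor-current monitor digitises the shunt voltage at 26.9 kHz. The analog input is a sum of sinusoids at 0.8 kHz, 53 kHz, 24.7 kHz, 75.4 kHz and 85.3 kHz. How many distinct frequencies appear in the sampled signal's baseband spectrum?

fs/2 = 13.45 kHz.
0.8 kHz ≤ fs/2 = 13.45 kHz, passes unchanged.
53 kHz mod fs = 26.1 kHz.
26.1 kHz > fs/2 = 13.45 kHz, folds to fs − 26.1 kHz = 0.8 kHz.
24.7 kHz > fs/2 = 13.45 kHz, folds to fs − 24.7 kHz = 2.2 kHz.
75.4 kHz mod fs = 21.6 kHz.
21.6 kHz > fs/2 = 13.45 kHz, folds to fs − 21.6 kHz = 5.3 kHz.
85.3 kHz mod fs = 4.6 kHz.
4.6 kHz ≤ fs/2 = 13.45 kHz, appears at 4.6 kHz.
Distinct values: {0.8 kHz, 2.2 kHz, 4.6 kHz, 5.3 kHz} → 4.

4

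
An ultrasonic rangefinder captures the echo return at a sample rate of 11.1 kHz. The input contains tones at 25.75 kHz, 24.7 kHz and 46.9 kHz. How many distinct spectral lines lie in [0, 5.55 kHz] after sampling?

fs/2 = 5.55 kHz.
25.75 kHz mod fs = 3.55 kHz.
3.55 kHz ≤ fs/2 = 5.55 kHz, appears at 3.55 kHz.
24.7 kHz mod fs = 2.5 kHz.
2.5 kHz ≤ fs/2 = 5.55 kHz, appears at 2.5 kHz.
46.9 kHz mod fs = 2.5 kHz.
2.5 kHz ≤ fs/2 = 5.55 kHz, appears at 2.5 kHz.
Distinct values: {2.5 kHz, 3.55 kHz} → 2.

2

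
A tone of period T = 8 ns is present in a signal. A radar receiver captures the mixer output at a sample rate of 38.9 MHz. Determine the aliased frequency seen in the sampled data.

8.3 MHz

T = 8 ns → f = 1/T = 125 MHz.
125 MHz mod fs = 8.3 MHz.
8.3 MHz ≤ fs/2 = 19.45 MHz, appears at 8.3 MHz.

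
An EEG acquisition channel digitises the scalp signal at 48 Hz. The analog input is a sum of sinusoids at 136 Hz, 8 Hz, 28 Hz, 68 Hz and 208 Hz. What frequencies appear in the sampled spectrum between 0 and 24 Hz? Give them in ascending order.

fs/2 = 24 Hz.
136 Hz mod fs = 40 Hz.
40 Hz > fs/2 = 24 Hz, folds to fs − 40 Hz = 8 Hz.
8 Hz ≤ fs/2 = 24 Hz, passes unchanged.
28 Hz > fs/2 = 24 Hz, folds to fs − 28 Hz = 20 Hz.
68 Hz mod fs = 20 Hz.
20 Hz ≤ fs/2 = 24 Hz, appears at 20 Hz.
208 Hz mod fs = 16 Hz.
16 Hz ≤ fs/2 = 24 Hz, appears at 16 Hz.
Distinct values: {8 Hz, 16 Hz, 20 Hz}.

8 Hz, 16 Hz, 20 Hz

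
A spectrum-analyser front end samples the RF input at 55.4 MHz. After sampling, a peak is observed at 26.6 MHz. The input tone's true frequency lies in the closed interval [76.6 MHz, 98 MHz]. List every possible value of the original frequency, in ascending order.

82 MHz, 84.2 MHz

Frequencies that alias to 26.6 MHz are k·fs ± 26.6 MHz for integer k ≥ 0.
k=0: 26.6 MHz.
k=1: 28.8 MHz, 82 MHz.
k=2: 84.2 MHz, 137.4 MHz.
k=3: 139.6 MHz, 192.8 MHz.
Within [76.6 MHz, 98 MHz]: 82 MHz, 84.2 MHz.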